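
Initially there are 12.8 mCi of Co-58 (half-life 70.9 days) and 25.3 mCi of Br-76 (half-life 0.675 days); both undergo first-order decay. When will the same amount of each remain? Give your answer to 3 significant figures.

0.670 days

Set 12.8·(1/2)^(t/70.9) = 25.3·(1/2)^(t/0.675).
Taking log₂: log₂(12.8/25.3) = t·(1/70.9 − 1/0.675).
log₂(0.50593) = -0.98299; 1/70.9 − 1/0.675 = -1.4674.
t = -0.98299 / -1.4674 ≈ 0.6699 days.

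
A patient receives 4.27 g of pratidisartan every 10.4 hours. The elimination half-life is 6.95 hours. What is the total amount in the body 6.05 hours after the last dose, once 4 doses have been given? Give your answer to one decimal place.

The 4 doses were given 37.25, 26.85, 16.45, 6.05 hours ago.
Total = 4.27·(1/2)^(37.25/6.95) + 4.27·(1/2)^(26.85/6.95) + 4.27·(1/2)^(16.45/6.95) + 4.27·(1/2)^(6.05/6.95)
      = 0.10399 + 0.2934 + 0.82779 + 2.3355 ≈ 3.5607 g.

3.6 g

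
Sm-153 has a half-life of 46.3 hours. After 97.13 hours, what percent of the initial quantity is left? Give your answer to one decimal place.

n = 97.13/46.3 ≈ 2.0978 half-lives.
Fraction remaining = (1/2)^2.0978 ≈ 0.23361, i.e. 23.361%.

23.4%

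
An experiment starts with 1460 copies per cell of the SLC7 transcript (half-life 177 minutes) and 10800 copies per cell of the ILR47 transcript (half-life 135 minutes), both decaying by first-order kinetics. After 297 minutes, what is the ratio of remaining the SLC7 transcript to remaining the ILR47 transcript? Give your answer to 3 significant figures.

0.194

SLC7 transcript: 1460 × (1/2)^(297/177) = 1460 × (1/2)^1.678 ≈ 456.28 copies per cell.
ILR47 transcript: 10800 × (1/2)^(297/135) = 10800 × (1/2)^2.2 ≈ 2350.5 copies per cell.
Ratio ≈ 456.28 / 2350.5 ≈ 0.19412.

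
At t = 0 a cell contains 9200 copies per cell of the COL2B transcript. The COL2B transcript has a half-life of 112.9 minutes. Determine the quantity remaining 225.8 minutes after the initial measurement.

2300 copies per cell

Elapsed time is 2 half-lives (225.8/112.9).
Each half-life halves the amount: 9200 × (1/2)^2 = 9200/4 = 2300 copies per cell.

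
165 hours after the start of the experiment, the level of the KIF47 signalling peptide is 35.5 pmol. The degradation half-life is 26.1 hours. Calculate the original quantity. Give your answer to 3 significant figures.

Number of half-lives elapsed: n = 165/26.1 ≈ 6.3218.
A₀ = A × 2^n = 35.5 × 2^6.3218 = 35.5 × 79.995 ≈ 2839.8 pmol.

2840 pmol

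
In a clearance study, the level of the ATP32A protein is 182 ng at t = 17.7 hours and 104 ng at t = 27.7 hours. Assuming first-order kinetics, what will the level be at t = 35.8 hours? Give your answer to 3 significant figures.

Over Δt = 27.7 − 17.7 = 10 hours, the level fell by a factor of 182/104 ≈ 1.75.
n = log₂(1.75) ≈ 0.80735 half-lives, so t½ = 10/0.80735 ≈ 12.386 hours.
From t = 27.7 to t = 35.8: 104 × (1/2)^((35.8−27.7)/12.386) ≈ 66.096 ng.

66.1 ng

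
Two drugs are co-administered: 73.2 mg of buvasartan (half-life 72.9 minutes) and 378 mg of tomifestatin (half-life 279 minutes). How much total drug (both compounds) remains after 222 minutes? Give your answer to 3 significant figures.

buvasartan: 73.2 × (1/2)^(222/72.9) = 73.2 × (1/2)^3.0453 ≈ 8.8674 mg.
tomifestatin: 378 × (1/2)^(222/279) = 378 × (1/2)^0.7957 ≈ 217.75 mg.
Total = 8.8674 + 217.75 ≈ 226.62 mg.

227 mg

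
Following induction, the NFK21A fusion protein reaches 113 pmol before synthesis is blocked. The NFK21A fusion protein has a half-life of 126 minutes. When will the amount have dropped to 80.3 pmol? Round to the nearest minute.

62 minutes

Fraction remaining = 80.3/113 ≈ 0.71062.
n = log₂(113/80.3) = ln(1.4072)/ln 2 ≈ 0.49285 half-lives.
t = n × t½ = 0.49285 × 126 ≈ 62.099 minutes.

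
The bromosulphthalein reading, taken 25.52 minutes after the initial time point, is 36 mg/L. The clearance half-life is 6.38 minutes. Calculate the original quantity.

Number of half-lives elapsed: n = 25.52/6.38 ≈ 4.
A₀ = A × 2^n = 36 × 2^4 = 36 × 16 ≈ 576 mg/L.

576 mg/L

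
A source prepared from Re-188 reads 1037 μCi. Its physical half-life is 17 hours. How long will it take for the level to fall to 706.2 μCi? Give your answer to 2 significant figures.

9.4 hours

Fraction remaining = 706.2/1037 ≈ 0.681.
n = log₂(1037/706.2) = ln(1.4684)/ln 2 ≈ 0.55427 half-lives.
t = n × t½ = 0.55427 × 17 ≈ 9.4225 hours.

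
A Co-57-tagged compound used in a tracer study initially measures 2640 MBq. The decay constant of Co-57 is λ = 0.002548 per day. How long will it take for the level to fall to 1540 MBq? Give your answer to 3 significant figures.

212 days

t½ = ln 2 / λ = 0.69315 / 0.002548 ≈ 272.04 days.
Fraction remaining = 1540/2640 ≈ 0.58333.
n = log₂(2640/1540) = ln(1.7143)/ln 2 ≈ 0.77761 half-lives.
t = n × t½ = 0.77761 × 272.04 ≈ 211.54 days.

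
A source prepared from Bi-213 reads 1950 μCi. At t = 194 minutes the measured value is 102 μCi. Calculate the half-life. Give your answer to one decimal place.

45.6 minutes

A/A₀ = 102/1950 ≈ 0.052308.
n = log₂(19.118) ≈ 4.2568 half-lives elapsed in 194 minutes.
t½ = 194/4.2568 ≈ 45.574 minutes.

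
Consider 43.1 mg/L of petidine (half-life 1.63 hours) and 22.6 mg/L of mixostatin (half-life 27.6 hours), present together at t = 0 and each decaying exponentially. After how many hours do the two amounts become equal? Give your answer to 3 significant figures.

1.61 hours

Set 43.1·(1/2)^(t/1.63) = 22.6·(1/2)^(t/27.6).
Taking log₂: log₂(43.1/22.6) = t·(1/1.63 − 1/27.6).
log₂(1.9071) = 0.93137; 1/1.63 − 1/27.6 = 0.57727.
t = 0.93137 / 0.57727 ≈ 1.6134 hours.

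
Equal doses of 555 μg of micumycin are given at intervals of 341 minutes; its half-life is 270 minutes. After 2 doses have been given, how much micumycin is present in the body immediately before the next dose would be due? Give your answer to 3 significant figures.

328 μg

The 2 doses were given 682, 341 minutes ago.
Total = 555·(1/2)^(682/270) + 555·(1/2)^(341/270)
      = 96.364 + 231.26 ≈ 327.63 μg.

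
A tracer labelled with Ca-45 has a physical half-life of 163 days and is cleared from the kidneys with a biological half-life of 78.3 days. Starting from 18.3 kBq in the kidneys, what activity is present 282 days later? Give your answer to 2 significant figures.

1/t_eff = 1/t_phys + 1/t_biol = 1/163 + 1/78.3 = 0.018906 per day.
t_eff = 163 × 78.3 / (163 + 78.3) ≈ 52.892 days.
Remaining = 18.3 × (1/2)^(282/52.892) = 18.3 × (1/2)^5.3316 ≈ 0.45445 kBq.

0.45 kBq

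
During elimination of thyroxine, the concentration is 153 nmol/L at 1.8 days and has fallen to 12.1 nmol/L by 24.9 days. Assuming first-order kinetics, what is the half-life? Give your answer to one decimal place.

Over Δt = 24.9 − 1.8 = 23.1 days, the level fell by a factor of 153/12.1 ≈ 12.645.
n = log₂(12.645) ≈ 3.6605 half-lives, so t½ = 23.1/3.6605 ≈ 6.3107 days.

6.3 days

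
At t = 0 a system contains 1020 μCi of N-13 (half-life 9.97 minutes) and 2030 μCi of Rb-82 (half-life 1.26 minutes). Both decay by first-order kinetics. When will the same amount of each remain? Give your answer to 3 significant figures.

Set 1020·(1/2)^(t/9.97) = 2030·(1/2)^(t/1.26).
Taking log₂: log₂(1020/2030) = t·(1/9.97 − 1/1.26).
log₂(0.50246) = -0.99291; 1/9.97 − 1/1.26 = -0.69335.
t = -0.99291 / -0.69335 ≈ 1.432 minutes.

1.43 minutes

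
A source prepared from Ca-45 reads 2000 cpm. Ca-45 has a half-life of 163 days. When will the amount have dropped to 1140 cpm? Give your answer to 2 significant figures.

130 days

Fraction remaining = 1140/2000 ≈ 0.57.
n = log₂(2000/1140) = ln(1.7544)/ln 2 ≈ 0.81097 half-lives.
t = n × t½ = 0.81097 × 163 ≈ 132.19 days.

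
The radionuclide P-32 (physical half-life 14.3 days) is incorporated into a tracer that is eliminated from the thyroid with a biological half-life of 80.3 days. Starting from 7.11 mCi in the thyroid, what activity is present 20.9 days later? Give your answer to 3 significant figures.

2.16 mCi

1/t_eff = 1/t_phys + 1/t_biol = 1/14.3 + 1/80.3 = 0.082383 per day.
t_eff = 14.3 × 80.3 / (14.3 + 80.3) ≈ 12.138 days.
Remaining = 7.11 × (1/2)^(20.9/12.138) = 7.11 × (1/2)^1.7218 ≈ 2.1555 mCi.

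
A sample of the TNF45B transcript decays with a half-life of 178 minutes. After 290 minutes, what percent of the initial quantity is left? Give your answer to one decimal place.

n = 290/178 ≈ 1.6292 half-lives.
Fraction remaining = (1/2)^1.6292 ≈ 0.32326, i.e. 32.326%.

32.3%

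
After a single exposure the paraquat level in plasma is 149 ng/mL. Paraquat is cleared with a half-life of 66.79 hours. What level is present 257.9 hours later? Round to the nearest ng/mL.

Number of half-lives: n = 257.9/66.79 ≈ 3.8614.
Remaining = 149 × (1/2)^3.8614 = 149 × 0.068804 ≈ 10.252 ng/mL.

10 ng/mL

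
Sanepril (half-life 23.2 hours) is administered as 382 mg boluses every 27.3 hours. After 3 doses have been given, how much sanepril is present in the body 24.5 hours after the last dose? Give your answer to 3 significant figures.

301 mg

The 3 doses were given 79.1, 51.8, 24.5 hours ago.
Total = 382·(1/2)^(79.1/23.2) + 382·(1/2)^(51.8/23.2) + 382·(1/2)^(24.5/23.2)
      = 35.951 + 81.271 + 183.72 ≈ 300.95 mg.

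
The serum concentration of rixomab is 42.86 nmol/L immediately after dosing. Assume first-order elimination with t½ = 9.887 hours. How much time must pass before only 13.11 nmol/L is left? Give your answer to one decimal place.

16.9 hours

Fraction remaining = 13.11/42.86 ≈ 0.30588.
n = log₂(42.86/13.11) = ln(3.2693)/ln 2 ≈ 1.709 half-lives.
t = n × t½ = 1.709 × 9.887 ≈ 16.897 hours.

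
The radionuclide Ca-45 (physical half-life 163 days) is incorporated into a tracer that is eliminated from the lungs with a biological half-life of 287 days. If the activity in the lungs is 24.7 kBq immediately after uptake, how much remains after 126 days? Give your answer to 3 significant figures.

10.7 kBq

1/t_eff = 1/t_phys + 1/t_biol = 1/163 + 1/287 = 0.0096193 per day.
t_eff = 163 × 287 / (163 + 287) ≈ 103.96 days.
Remaining = 24.7 × (1/2)^(126/103.96) = 24.7 × (1/2)^1.212 ≈ 10.662 kBq.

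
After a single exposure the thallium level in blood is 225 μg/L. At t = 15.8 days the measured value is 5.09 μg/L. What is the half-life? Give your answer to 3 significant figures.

A/A₀ = 5.09/225 ≈ 0.022622.
n = log₂(44.204) ≈ 5.4661 half-lives elapsed in 15.8 days.
t½ = 15.8/5.4661 ≈ 2.8905 days.

2.89 days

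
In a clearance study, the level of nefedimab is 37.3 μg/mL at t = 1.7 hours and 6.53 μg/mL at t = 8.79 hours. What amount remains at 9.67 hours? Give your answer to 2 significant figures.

5.3 μg/mL

Over Δt = 8.79 − 1.7 = 7.09 hours, the level fell by a factor of 37.3/6.53 ≈ 5.7121.
n = log₂(5.7121) ≈ 2.514 half-lives, so t½ = 7.09/2.514 ≈ 2.8202 hours.
From t = 8.79 to t = 9.67: 6.53 × (1/2)^((9.67−8.79)/2.8202) ≈ 5.2599 μg/mL.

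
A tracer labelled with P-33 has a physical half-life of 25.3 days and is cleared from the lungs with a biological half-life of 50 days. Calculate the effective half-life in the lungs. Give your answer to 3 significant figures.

16.8 days

1/t_eff = 1/t_phys + 1/t_biol = 1/25.3 + 1/50 = 0.059526 per day.
t_eff = 25.3 × 50 / (25.3 + 50) ≈ 16.799 days.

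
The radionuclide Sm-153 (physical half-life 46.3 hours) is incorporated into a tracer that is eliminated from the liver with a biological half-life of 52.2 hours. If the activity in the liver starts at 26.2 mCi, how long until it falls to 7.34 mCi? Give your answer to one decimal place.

1/t_eff = 1/t_phys + 1/t_biol = 1/46.3 + 1/52.2 = 0.040755 per hour.
t_eff = 46.3 × 52.2 / (46.3 + 52.2) ≈ 24.537 hours.
n = log₂(26.2/7.34) ≈ 1.8357; t = 1.8357 × 24.537 ≈ 45.042 hours.

45.0 hours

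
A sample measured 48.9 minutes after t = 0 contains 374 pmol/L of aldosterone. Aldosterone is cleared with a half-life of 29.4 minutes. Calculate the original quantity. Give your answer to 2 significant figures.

1200 pmol/L

Number of half-lives elapsed: n = 48.9/29.4 ≈ 1.6633.
A₀ = A × 2^n = 374 × 2^1.6633 = 374 × 3.1673 ≈ 1184.6 pmol/L.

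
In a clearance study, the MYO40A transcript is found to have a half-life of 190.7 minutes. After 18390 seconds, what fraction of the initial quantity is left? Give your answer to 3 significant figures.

18390 seconds = 306.5 minutes.
n = 306.5/190.7 ≈ 1.6072 half-lives.
Fraction remaining = (1/2)^1.6072 ≈ 0.32823.

0.328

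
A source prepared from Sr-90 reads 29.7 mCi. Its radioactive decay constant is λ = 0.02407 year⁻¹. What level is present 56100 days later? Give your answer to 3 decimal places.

0.735 mCi

t½ = ln 2 / λ = 0.69315 / 0.02407 ≈ 28.797 years.
Convert the elapsed time: 56100 days = 153.699 years.
Number of half-lives: n = 153.699/28.797 ≈ 5.3373.
Remaining = 29.7 × (1/2)^5.3373 = 29.7 × 0.024735 ≈ 0.73464 mCi.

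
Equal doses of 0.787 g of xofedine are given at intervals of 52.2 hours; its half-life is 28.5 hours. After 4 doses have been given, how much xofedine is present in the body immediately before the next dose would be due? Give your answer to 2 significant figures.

0.31 g

The 4 doses were given 208.8, 156.6, 104.4, 52.2 hours ago.
Total = 0.787·(1/2)^(208.8/28.5) + 0.787·(1/2)^(156.6/28.5) + 0.787·(1/2)^(104.4/28.5) + 0.787·(1/2)^(52.2/28.5)
      = 0.0049038 + 0.017454 + 0.062123 + 0.22111 ≈ 0.30559 g.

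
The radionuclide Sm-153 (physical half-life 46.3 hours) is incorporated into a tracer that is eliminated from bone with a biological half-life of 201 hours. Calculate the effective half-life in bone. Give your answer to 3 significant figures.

1/t_eff = 1/t_phys + 1/t_biol = 1/46.3 + 1/201 = 0.026573 per hour.
t_eff = 46.3 × 201 / (46.3 + 201) ≈ 37.632 hours.

37.6 hours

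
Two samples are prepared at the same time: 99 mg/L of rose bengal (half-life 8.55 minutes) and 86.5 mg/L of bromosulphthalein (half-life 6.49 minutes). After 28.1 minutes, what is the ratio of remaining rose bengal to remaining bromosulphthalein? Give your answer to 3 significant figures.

rose bengal: 99 × (1/2)^(28.1/8.55) = 99 × (1/2)^3.2865 ≈ 10.146 mg/L.
bromosulphthalein: 86.5 × (1/2)^(28.1/6.49) = 86.5 × (1/2)^4.3297 ≈ 4.3017 mg/L.
Ratio ≈ 10.146 / 4.3017 ≈ 2.3586.

2.36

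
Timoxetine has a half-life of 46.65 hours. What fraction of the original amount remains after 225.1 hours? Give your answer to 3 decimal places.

n = 225.1/46.65 ≈ 4.8253 half-lives.
Fraction remaining = (1/2)^4.8253 ≈ 0.035273.

0.035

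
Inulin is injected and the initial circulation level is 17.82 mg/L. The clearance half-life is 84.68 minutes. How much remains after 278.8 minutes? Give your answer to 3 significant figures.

Number of half-lives: n = 278.8/84.68 ≈ 3.2924.
Remaining = 17.82 × (1/2)^3.2924 = 17.82 × 0.10207 ≈ 1.8189 mg/L.

1.82 mg/L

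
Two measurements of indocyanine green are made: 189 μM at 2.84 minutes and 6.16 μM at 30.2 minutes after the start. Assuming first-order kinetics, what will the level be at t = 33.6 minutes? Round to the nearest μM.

4 μM

Over Δt = 30.2 − 2.84 = 27.36 minutes, the level fell by a factor of 189/6.16 ≈ 30.682.
n = log₂(30.682) ≈ 4.9393 half-lives, so t½ = 27.36/4.9393 ≈ 5.5392 minutes.
From t = 30.2 to t = 33.6: 6.16 × (1/2)^((33.6−30.2)/5.5392) ≈ 4.0254 μM.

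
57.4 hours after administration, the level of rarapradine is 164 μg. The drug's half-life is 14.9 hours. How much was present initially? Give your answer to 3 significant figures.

Number of half-lives elapsed: n = 57.4/14.9 ≈ 3.8523.
A₀ = A × 2^n = 164 × 2^3.8523 = 164 × 14.444 ≈ 2368.7 μg.

2370 μg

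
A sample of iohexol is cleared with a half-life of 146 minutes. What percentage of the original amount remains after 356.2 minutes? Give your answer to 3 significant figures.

18.4%

n = 356.2/146 ≈ 2.4397 half-lives.
Fraction remaining = (1/2)^2.4397 ≈ 0.18432, i.e. 18.432%.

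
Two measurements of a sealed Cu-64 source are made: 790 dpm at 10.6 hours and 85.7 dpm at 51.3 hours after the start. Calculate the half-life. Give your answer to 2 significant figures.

Over Δt = 51.3 − 10.6 = 40.7 hours, the level fell by a factor of 790/85.7 ≈ 9.2182.
n = log₂(9.2182) ≈ 3.2045 half-lives, so t½ = 40.7/3.2045 ≈ 12.701 hours.

13 hours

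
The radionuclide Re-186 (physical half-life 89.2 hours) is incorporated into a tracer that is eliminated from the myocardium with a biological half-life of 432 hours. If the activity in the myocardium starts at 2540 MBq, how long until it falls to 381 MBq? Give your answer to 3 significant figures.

202 hours

1/t_eff = 1/t_phys + 1/t_biol = 1/89.2 + 1/432 = 0.013526 per hour.
t_eff = 89.2 × 432 / (89.2 + 432) ≈ 73.934 hours.
n = log₂(2540/381) ≈ 2.737; t = 2.737 × 73.934 ≈ 202.35 hours.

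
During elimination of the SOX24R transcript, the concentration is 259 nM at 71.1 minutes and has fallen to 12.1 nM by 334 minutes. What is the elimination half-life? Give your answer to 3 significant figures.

59.5 minutes

Over Δt = 334 − 71.1 = 262.9 minutes, the level fell by a factor of 259/12.1 ≈ 21.405.
n = log₂(21.405) ≈ 4.4199 half-lives, so t½ = 262.9/4.4199 ≈ 59.481 minutes.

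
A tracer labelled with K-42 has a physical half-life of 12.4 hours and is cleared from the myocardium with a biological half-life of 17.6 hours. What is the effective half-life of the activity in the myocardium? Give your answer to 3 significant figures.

7.27 hours

1/t_eff = 1/t_phys + 1/t_biol = 1/12.4 + 1/17.6 = 0.13746 per hour.
t_eff = 12.4 × 17.6 / (12.4 + 17.6) ≈ 7.2747 hours.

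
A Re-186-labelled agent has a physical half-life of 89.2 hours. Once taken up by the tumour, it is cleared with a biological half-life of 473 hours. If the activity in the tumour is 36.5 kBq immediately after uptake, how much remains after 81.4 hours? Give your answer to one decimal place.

1/t_eff = 1/t_phys + 1/t_biol = 1/89.2 + 1/473 = 0.013325 per hour.
t_eff = 89.2 × 473 / (89.2 + 473) ≈ 75.047 hours.
Remaining = 36.5 × (1/2)^(81.4/75.047) = 36.5 × (1/2)^1.0846 ≈ 17.21 kBq.

17.2 kBq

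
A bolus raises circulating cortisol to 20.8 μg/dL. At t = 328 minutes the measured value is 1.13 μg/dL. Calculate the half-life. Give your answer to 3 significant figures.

78.1 minutes

A/A₀ = 1.13/20.8 ≈ 0.054327.
n = log₂(18.407) ≈ 4.2022 half-lives elapsed in 328 minutes.
t½ = 328/4.2022 ≈ 78.055 minutes.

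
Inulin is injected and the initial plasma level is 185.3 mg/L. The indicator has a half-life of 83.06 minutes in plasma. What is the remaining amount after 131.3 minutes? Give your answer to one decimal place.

Number of half-lives: n = 131.3/83.06 ≈ 1.5808.
Remaining = 185.3 × (1/2)^1.5808 = 185.3 × 0.3343 ≈ 61.946 mg/L.

61.9 mg/L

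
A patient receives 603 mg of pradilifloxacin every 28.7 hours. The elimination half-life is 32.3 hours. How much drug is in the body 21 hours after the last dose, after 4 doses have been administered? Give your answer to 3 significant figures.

764 mg

The 4 doses were given 107.1, 78.4, 49.7, 21 hours ago.
Total = 603·(1/2)^(107.1/32.3) + 603·(1/2)^(78.4/32.3) + 603·(1/2)^(49.7/32.3) + 603·(1/2)^(21/32.3)
      = 60.557 + 112.11 + 207.55 + 384.24 ≈ 764.46 mg.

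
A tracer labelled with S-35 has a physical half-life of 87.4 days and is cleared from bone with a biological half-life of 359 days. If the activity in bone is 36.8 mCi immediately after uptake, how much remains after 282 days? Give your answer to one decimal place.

1/t_eff = 1/t_phys + 1/t_biol = 1/87.4 + 1/359 = 0.014227 per day.
t_eff = 87.4 × 359 / (87.4 + 359) ≈ 70.288 days.
Remaining = 36.8 × (1/2)^(282/70.288) = 36.8 × (1/2)^4.0121 ≈ 2.2809 mCi.

2.3 mCi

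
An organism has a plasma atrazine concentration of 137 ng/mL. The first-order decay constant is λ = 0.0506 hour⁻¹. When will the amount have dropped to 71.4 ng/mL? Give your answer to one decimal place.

t½ = ln 2 / λ = 0.69315 / 0.0506 ≈ 13.699 hours.
Fraction remaining = 71.4/137 ≈ 0.52117.
n = log₂(137/71.4) = ln(1.9188)/ln 2 ≈ 0.94018 half-lives.
t = n × t½ = 0.94018 × 13.699 ≈ 12.879 hours.

12.9 hours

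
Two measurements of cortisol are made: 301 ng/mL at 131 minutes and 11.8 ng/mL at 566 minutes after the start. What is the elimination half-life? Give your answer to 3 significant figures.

93.1 minutes

Over Δt = 566 − 131 = 435 minutes, the level fell by a factor of 301/11.8 ≈ 25.508.
n = log₂(25.508) ≈ 4.6729 half-lives, so t½ = 435/4.6729 ≈ 93.09 minutes.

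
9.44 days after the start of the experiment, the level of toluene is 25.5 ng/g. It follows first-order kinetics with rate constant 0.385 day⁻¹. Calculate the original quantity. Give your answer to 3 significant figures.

966 ng/g

t½ = ln 2 / λ = 0.69315 / 0.385 ≈ 1.8004 days.
Number of half-lives elapsed: n = 9.44/1.8004 ≈ 5.2433.
A₀ = A × 2^n = 25.5 × 2^5.2433 = 25.5 × 37.879 ≈ 965.92 ng/g.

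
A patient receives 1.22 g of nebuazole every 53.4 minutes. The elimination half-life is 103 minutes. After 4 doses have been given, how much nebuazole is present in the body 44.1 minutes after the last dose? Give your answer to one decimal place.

2.3 g

The 4 doses were given 204.3, 150.9, 97.5, 44.1 minutes ago.
Total = 1.22·(1/2)^(204.3/103) + 1.22·(1/2)^(150.9/103) + 1.22·(1/2)^(97.5/103) + 1.22·(1/2)^(44.1/103)
      = 0.30851 + 0.44191 + 0.633 + 0.90672 ≈ 2.2901 g.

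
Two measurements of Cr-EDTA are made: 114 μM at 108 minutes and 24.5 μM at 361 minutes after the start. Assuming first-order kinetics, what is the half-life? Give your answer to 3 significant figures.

114 minutes

Over Δt = 361 − 108 = 253 minutes, the level fell by a factor of 114/24.5 ≈ 4.6531.
n = log₂(4.6531) ≈ 2.2182 half-lives, so t½ = 253/2.2182 ≈ 114.06 minutes.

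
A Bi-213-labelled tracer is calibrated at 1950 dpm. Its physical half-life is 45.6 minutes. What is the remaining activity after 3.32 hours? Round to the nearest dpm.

94 dpm

Convert the elapsed time: 3.32 hours = 199.2 minutes.
Number of half-lives: n = 199.2/45.6 ≈ 4.3684.
Remaining = 1950 × (1/2)^4.3684 = 1950 × 0.048414 ≈ 94.408 dpm.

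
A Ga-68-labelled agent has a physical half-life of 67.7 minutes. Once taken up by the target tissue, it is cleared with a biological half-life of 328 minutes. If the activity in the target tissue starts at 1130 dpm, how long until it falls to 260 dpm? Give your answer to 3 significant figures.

119 minutes

1/t_eff = 1/t_phys + 1/t_biol = 1/67.7 + 1/328 = 0.01782 per minute.
t_eff = 67.7 × 328 / (67.7 + 328) ≈ 56.117 minutes.
n = log₂(1130/260) ≈ 2.1197; t = 2.1197 × 56.117 ≈ 118.95 minutes.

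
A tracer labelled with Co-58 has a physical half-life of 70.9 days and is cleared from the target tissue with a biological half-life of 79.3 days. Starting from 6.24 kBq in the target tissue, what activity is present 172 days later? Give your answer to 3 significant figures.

1/t_eff = 1/t_phys + 1/t_biol = 1/70.9 + 1/79.3 = 0.026715 per day.
t_eff = 70.9 × 79.3 / (70.9 + 79.3) ≈ 37.433 days.
Remaining = 6.24 × (1/2)^(172/37.433) = 6.24 × (1/2)^4.5949 ≈ 0.25821 kBq.

0.258 kBq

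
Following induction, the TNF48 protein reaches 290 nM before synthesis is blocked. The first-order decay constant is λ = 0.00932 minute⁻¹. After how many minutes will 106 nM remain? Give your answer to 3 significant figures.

t½ = ln 2 / λ = 0.69315 / 0.00932 ≈ 74.372 minutes.
Fraction remaining = 106/290 ≈ 0.36552.
n = log₂(290/106) = ln(2.7358)/ln 2 ≈ 1.452 half-lives.
t = n × t½ = 1.452 × 74.372 ≈ 107.99 minutes.

108 minutes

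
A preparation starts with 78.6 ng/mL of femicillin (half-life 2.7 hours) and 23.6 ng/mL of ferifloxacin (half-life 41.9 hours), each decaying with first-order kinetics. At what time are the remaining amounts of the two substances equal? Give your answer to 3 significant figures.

Set 78.6·(1/2)^(t/2.7) = 23.6·(1/2)^(t/41.9).
Taking log₂: log₂(78.6/23.6) = t·(1/2.7 − 1/41.9).
log₂(3.3305) = 1.7357; 1/2.7 − 1/41.9 = 0.3465.
t = 1.7357 / 0.3465 ≈ 5.0093 hours.

5.01 hours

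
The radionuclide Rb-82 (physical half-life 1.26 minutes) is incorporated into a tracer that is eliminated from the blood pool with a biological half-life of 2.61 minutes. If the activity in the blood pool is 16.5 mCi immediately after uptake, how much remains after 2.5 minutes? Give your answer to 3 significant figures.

1/t_eff = 1/t_phys + 1/t_biol = 1/1.26 + 1/2.61 = 1.1768 per minute.
t_eff = 1.26 × 2.61 / (1.26 + 2.61) ≈ 0.84977 minutes.
Remaining = 16.5 × (1/2)^(2.5/0.84977) = 16.5 × (1/2)^2.942 ≈ 2.1471 mCi.

2.15 mCi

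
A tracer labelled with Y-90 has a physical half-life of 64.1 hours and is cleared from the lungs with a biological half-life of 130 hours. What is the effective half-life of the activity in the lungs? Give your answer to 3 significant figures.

1/t_eff = 1/t_phys + 1/t_biol = 1/64.1 + 1/130 = 0.023293 per hour.
t_eff = 64.1 × 130 / (64.1 + 130) ≈ 42.931 hours.

42.9 hours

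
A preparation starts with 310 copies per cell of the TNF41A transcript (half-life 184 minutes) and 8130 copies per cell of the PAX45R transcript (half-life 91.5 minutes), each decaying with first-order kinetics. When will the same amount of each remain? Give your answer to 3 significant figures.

Set 310·(1/2)^(t/184) = 8130·(1/2)^(t/91.5).
Taking log₂: log₂(310/8130) = t·(1/184 − 1/91.5).
log₂(0.03813) = -4.7129; 1/184 − 1/91.5 = -0.0054942.
t = -4.7129 / -0.0054942 ≈ 857.8 minutes.

858 minutes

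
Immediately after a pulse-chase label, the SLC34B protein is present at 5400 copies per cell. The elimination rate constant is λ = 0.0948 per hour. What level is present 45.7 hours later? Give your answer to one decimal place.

70.9 copies per cell

t½ = ln 2 / λ = 0.69315 / 0.0948 ≈ 7.3117 hours.
Number of half-lives: n = 45.7/7.3117 ≈ 6.2503.
Remaining = 5400 × (1/2)^6.2503 = 5400 × 0.013137 ≈ 70.937 copies per cell.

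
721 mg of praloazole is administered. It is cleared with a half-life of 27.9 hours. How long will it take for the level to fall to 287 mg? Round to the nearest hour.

37 hours

Fraction remaining = 287/721 ≈ 0.39806.
n = log₂(721/287) = ln(2.5122)/ln 2 ≈ 1.3289 half-lives.
t = n × t½ = 1.3289 × 27.9 ≈ 37.078 hours.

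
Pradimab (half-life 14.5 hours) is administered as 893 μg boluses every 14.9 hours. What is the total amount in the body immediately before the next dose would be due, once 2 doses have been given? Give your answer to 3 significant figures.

653 μg

The 2 doses were given 29.8, 14.9 hours ago.
Total = 893·(1/2)^(29.8/14.5) + 893·(1/2)^(14.9/14.5)
      = 214.87 + 438.04 ≈ 652.92 μg.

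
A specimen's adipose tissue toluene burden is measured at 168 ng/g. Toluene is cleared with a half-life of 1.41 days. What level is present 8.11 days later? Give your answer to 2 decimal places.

Number of half-lives: n = 8.11/1.41 ≈ 5.7518.
Remaining = 168 × (1/2)^5.7518 = 168 × 0.018559 ≈ 3.1178 ng/g.

3.12 ng/g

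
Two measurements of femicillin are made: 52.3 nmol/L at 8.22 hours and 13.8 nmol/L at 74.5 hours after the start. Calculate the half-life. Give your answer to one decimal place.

Over Δt = 74.5 − 8.22 = 66.28 hours, the level fell by a factor of 52.3/13.8 ≈ 3.7899.
n = log₂(3.7899) ≈ 1.9221 half-lives, so t½ = 66.28/1.9221 ≈ 34.482 hours.

34.5 hours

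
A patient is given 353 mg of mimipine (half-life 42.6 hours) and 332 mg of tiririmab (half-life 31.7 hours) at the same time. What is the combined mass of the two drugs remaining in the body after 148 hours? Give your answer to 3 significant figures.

mimipine: 353 × (1/2)^(148/42.6) = 353 × (1/2)^3.4742 ≈ 31.765 mg.
tiririmab: 332 × (1/2)^(148/31.7) = 332 × (1/2)^4.6688 ≈ 13.053 mg.
Total = 31.765 + 13.053 ≈ 44.817 mg.

44.8 mg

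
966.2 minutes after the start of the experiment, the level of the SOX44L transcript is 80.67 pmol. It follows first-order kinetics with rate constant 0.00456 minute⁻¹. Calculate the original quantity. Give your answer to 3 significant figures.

6610 pmol

t½ = ln 2 / λ = 0.69315 / 0.00456 ≈ 152.01 minutes.
Number of half-lives elapsed: n = 966.2/152.01 ≈ 6.3563.
A₀ = A × 2^n = 80.67 × 2^6.3563 = 80.67 × 81.931 ≈ 6609.3 pmol.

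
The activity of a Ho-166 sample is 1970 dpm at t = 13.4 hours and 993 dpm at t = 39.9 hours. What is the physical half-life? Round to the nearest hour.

27 hours

Over Δt = 39.9 − 13.4 = 26.5 hours, the level fell by a factor of 1970/993 ≈ 1.9839.
n = log₂(1.9839) ≈ 0.98833 half-lives, so t½ = 26.5/0.98833 ≈ 26.813 hours.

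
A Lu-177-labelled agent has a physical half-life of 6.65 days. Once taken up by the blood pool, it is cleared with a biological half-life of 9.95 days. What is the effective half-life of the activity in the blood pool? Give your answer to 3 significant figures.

3.99 days

1/t_eff = 1/t_phys + 1/t_biol = 1/6.65 + 1/9.95 = 0.25088 per day.
t_eff = 6.65 × 9.95 / (6.65 + 9.95) ≈ 3.986 days.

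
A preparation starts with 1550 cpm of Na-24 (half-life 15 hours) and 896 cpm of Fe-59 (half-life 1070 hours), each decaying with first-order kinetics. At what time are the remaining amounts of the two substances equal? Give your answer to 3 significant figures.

Set 1550·(1/2)^(t/15) = 896·(1/2)^(t/1070).
Taking log₂: log₂(1550/896) = t·(1/15 − 1/1070).
log₂(1.7299) = 0.7907; 1/15 − 1/1070 = 0.065732.
t = 0.7907 / 0.065732 ≈ 12.029 hours.

12.0 hours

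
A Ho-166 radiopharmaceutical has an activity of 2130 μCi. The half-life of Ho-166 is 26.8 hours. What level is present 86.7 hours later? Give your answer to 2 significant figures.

230 μCi

Number of half-lives: n = 86.7/26.8 ≈ 3.2351.
Remaining = 2130 × (1/2)^3.2351 = 2130 × 0.10621 ≈ 226.22 μCi.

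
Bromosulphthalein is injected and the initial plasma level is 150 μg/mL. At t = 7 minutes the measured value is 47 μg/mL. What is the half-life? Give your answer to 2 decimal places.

4.18 minutes

A/A₀ = 47/150 ≈ 0.31333.
n = log₂(3.1915) ≈ 1.6742 half-lives elapsed in 7 minutes.
t½ = 7/1.6742 ≈ 4.181 minutes.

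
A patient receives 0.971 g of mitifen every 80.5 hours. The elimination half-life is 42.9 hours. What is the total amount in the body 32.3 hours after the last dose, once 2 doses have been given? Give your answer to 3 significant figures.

The 2 doses were given 112.8, 32.3 hours ago.
Total = 0.971·(1/2)^(112.8/42.9) + 0.971·(1/2)^(32.3/42.9)
      = 0.15693 + 0.5762 ≈ 0.73312 g.

0.733 g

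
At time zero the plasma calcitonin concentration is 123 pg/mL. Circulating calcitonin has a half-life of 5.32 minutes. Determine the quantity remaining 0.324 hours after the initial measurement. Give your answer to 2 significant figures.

Convert the elapsed time: 0.324 hours = 19.44 minutes.
Number of half-lives: n = 19.44/5.32 ≈ 3.6541.
Remaining = 123 × (1/2)^3.6541 = 123 × 0.079432 ≈ 9.7701 pg/mL.

9.8 pg/mL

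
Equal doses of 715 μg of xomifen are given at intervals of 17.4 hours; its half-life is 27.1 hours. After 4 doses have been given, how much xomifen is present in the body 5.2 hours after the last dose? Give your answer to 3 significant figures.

The 4 doses were given 57.4, 40, 22.6, 5.2 hours ago.
Total = 715·(1/2)^(57.4/27.1) + 715·(1/2)^(40/27.1) + 715·(1/2)^(22.6/27.1) + 715·(1/2)^(5.2/27.1)
      = 164.7 + 257.03 + 401.11 + 625.96 ≈ 1448.8 μg.

1450 μg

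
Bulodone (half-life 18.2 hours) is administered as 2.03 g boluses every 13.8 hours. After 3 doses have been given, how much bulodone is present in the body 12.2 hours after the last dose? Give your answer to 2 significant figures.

The 3 doses were given 39.8, 26, 12.2 hours ago.
Total = 2.03·(1/2)^(39.8/18.2) + 2.03·(1/2)^(26/18.2) + 2.03·(1/2)^(12.2/18.2)
      = 0.44586 + 0.75414 + 1.2756 ≈ 2.4756 g.

2.5 g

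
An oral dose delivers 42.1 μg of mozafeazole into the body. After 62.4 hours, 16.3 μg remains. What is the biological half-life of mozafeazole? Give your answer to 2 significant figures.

A/A₀ = 16.3/42.1 ≈ 0.38717.
n = log₂(2.5828) ≈ 1.3689 half-lives elapsed in 62.4 hours.
t½ = 62.4/1.3689 ≈ 45.582 hours.

46 hours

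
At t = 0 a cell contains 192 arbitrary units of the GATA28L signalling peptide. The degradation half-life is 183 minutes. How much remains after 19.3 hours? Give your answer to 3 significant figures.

2.39 arbitrary units

Convert the elapsed time: 19.3 hours = 1158 minutes.
Number of half-lives: n = 1158/183 ≈ 6.3279.
Remaining = 192 × (1/2)^6.3279 = 192 × 0.012449 ≈ 2.3901 arbitrary units.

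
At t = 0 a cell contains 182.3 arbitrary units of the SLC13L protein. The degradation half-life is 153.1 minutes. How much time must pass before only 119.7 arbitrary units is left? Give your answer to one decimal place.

Fraction remaining = 119.7/182.3 ≈ 0.65661.
n = log₂(182.3/119.7) = ln(1.523)/ln 2 ≈ 0.60689 half-lives.
t = n × t½ = 0.60689 × 153.1 ≈ 92.915 minutes.

92.9 minutes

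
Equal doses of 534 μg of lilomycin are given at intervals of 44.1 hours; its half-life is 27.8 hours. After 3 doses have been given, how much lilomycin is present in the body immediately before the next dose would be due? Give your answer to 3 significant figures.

The 3 doses were given 132.3, 88.2, 44.1 hours ago.
Total = 534·(1/2)^(132.3/27.8) + 534·(1/2)^(88.2/27.8) + 534·(1/2)^(44.1/27.8)
      = 19.722 + 59.221 + 177.83 ≈ 256.77 μg.

257 μg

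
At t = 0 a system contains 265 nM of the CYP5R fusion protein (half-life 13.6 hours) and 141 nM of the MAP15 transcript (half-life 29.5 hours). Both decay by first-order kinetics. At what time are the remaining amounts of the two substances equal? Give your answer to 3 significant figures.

23.0 hours

Set 265·(1/2)^(t/13.6) = 141·(1/2)^(t/29.5).
Taking log₂: log₂(265/141) = t·(1/13.6 − 1/29.5).
log₂(1.8794) = 0.9103; 1/13.6 − 1/29.5 = 0.039631.
t = 0.9103 / 0.039631 ≈ 22.969 hours.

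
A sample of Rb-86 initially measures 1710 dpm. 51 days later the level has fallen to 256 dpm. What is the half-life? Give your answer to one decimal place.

18.6 days

A/A₀ = 256/1710 ≈ 0.14971.
n = log₂(6.6797) ≈ 2.7398 half-lives elapsed in 51 days.
t½ = 51/2.7398 ≈ 18.615 days.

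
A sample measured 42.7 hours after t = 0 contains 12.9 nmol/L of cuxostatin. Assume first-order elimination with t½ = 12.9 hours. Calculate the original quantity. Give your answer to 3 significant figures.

Number of half-lives elapsed: n = 42.7/12.9 ≈ 3.3101.
A₀ = A × 2^n = 12.9 × 2^3.3101 = 12.9 × 9.9182 ≈ 127.94 nmol/L.

128 nmol/L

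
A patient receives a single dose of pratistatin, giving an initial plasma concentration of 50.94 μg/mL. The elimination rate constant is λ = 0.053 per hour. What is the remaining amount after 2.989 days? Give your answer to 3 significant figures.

1.14 μg/mL

t½ = ln 2 / λ = 0.69315 / 0.053 ≈ 13.078 hours.
Convert the elapsed time: 2.989 days = 71.736 hours.
Number of half-lives: n = 71.736/13.078 ≈ 5.4851.
Remaining = 50.94 × (1/2)^5.4851 = 50.94 × 0.022326 ≈ 1.1373 μg/mL.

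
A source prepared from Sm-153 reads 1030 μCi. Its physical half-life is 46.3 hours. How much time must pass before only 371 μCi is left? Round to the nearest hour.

Fraction remaining = 371/1030 ≈ 0.36019.
n = log₂(1030/371) = ln(2.7763)/ln 2 ≈ 1.4732 half-lives.
t = n × t½ = 1.4732 × 46.3 ≈ 68.207 hours.

68 hours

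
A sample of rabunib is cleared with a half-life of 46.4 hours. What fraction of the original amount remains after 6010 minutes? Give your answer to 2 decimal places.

0.22

6010 minutes = 100.167 hours.
n = 100.167/46.4 ≈ 2.1588 half-lives.
Fraction remaining = (1/2)^2.1588 ≈ 0.22395.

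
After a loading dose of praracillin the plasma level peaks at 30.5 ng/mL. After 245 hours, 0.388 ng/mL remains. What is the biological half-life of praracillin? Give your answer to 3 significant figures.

38.9 hours

A/A₀ = 0.388/30.5 ≈ 0.012721.
n = log₂(78.608) ≈ 6.2966 half-lives elapsed in 245 hours.
t½ = 245/6.2966 ≈ 38.91 hours.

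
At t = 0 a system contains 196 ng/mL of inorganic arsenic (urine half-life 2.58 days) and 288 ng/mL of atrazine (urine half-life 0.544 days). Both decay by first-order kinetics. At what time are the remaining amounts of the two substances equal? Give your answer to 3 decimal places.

Set 196·(1/2)^(t/2.58) = 288·(1/2)^(t/0.544).
Taking log₂: log₂(196/288) = t·(1/2.58 − 1/0.544).
log₂(0.68056) = -0.55522; 1/2.58 − 1/0.544 = -1.4506.
t = -0.55522 / -1.4506 ≈ 0.38274 days.

0.383 days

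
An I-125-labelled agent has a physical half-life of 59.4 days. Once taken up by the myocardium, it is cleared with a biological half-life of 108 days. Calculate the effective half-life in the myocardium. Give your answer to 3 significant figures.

38.3 days

1/t_eff = 1/t_phys + 1/t_biol = 1/59.4 + 1/108 = 0.026094 per day.
t_eff = 59.4 × 108 / (59.4 + 108) ≈ 38.323 days.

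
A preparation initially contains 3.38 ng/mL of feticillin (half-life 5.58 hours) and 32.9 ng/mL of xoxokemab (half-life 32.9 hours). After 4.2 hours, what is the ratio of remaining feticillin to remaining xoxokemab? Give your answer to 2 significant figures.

feticillin: 3.38 × (1/2)^(4.2/5.58) = 3.38 × (1/2)^0.75269 ≈ 2.006 ng/mL.
xoxokemab: 32.9 × (1/2)^(4.2/32.9) = 32.9 × (1/2)^0.12766 ≈ 30.114 ng/mL.
Ratio ≈ 2.006 / 30.114 ≈ 0.066614.

0.067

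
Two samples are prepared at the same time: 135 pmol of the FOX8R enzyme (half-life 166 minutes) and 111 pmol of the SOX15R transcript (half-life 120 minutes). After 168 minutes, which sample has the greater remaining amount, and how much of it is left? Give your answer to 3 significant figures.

FOX8R enzyme, 66.9 pmol

FOX8R enzyme: 135 × (1/2)^1.012 ≈ 66.939 pmol.
SOX15R transcript: 111 × (1/2)^1.4 ≈ 42.061 pmol.
FOX8R enzyme has more remaining, at ≈ 66.939 pmol.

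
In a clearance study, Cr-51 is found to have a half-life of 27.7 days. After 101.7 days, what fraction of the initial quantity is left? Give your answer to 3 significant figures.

n = 101.7/27.7 ≈ 3.6715 half-lives.
Fraction remaining = (1/2)^3.6715 ≈ 0.078483.

0.0785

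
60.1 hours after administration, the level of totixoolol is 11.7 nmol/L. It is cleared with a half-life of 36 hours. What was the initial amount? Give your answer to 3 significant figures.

37.2 nmol/L

Number of half-lives elapsed: n = 60.1/36 ≈ 1.6694.
A₀ = A × 2^n = 11.7 × 2^1.6694 = 11.7 × 3.1809 ≈ 37.217 nmol/L.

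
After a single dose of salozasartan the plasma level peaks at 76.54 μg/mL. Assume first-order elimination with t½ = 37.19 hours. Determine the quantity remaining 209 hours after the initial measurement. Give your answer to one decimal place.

Number of half-lives: n = 209/37.19 ≈ 5.6198.
Remaining = 76.54 × (1/2)^5.6198 = 76.54 × 0.020336 ≈ 1.5565 μg/mL.

1.6 μg/mL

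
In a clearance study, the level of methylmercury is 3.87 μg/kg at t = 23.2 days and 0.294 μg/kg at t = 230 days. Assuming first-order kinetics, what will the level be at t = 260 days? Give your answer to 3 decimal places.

0.202 μg/kg

Over Δt = 230 − 23.2 = 206.8 days, the level fell by a factor of 3.87/0.294 ≈ 13.163.
n = log₂(13.163) ≈ 3.7184 half-lives, so t½ = 206.8/3.7184 ≈ 55.615 days.
From t = 230 to t = 260: 0.294 × (1/2)^((260−230)/55.615) ≈ 0.20229 μg/kg.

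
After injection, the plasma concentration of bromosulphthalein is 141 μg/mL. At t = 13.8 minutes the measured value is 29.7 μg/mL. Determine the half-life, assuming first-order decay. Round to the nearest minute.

A/A₀ = 29.7/141 ≈ 0.21064.
n = log₂(4.7475) ≈ 2.2472 half-lives elapsed in 13.8 minutes.
t½ = 13.8/2.2472 ≈ 6.1411 minutes.

6 minutes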